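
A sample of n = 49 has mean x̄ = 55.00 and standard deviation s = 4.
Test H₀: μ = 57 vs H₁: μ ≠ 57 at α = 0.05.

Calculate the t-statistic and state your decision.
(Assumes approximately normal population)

Answer: t = -3.5002, reject H₀

Derivation:
df = n - 1 = 48
SE = s/√n = 4/√49 = 0.5714
t = (x̄ - μ₀)/SE = (55.00 - 57)/0.5714 = -3.5002
Critical value: t_{0.025,48} = ±2.011
p-value ≈ 0.0010
Decision: reject H₀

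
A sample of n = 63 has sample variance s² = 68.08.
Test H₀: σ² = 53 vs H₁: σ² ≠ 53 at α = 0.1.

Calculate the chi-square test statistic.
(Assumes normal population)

Answer: χ² = 79.6408, fail to reject H₀

Derivation:
df = n - 1 = 62
χ² = (n-1)s²/σ₀² = 62×68.08/53 = 79.6408
Critical values: χ²_{0.95,62} = 44.889, χ²_{0.05,62} = 81.381
Rejection region: χ² < 44.889 or χ² > 81.381
Decision: fail to reject H₀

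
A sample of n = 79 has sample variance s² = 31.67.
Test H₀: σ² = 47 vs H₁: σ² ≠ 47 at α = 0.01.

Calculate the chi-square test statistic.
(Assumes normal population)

df = n - 1 = 78
χ² = (n-1)s²/σ₀² = 78×31.67/47 = 52.5587
Critical values: χ²_{0.995,78} = 49.582, χ²_{0.005,78} = 113.911
Rejection region: χ² < 49.582 or χ² > 113.911
Decision: fail to reject H₀

Answer: χ² = 52.5587, fail to reject H₀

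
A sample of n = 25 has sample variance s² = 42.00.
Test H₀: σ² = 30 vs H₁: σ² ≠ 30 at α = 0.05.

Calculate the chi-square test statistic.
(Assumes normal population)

Answer: χ² = 33.6000, fail to reject H₀

Derivation:
df = n - 1 = 24
χ² = (n-1)s²/σ₀² = 24×42.00/30 = 33.6000
Critical values: χ²_{0.975,24} = 12.401, χ²_{0.025,24} = 39.364
Rejection region: χ² < 12.401 or χ² > 39.364
Decision: fail to reject H₀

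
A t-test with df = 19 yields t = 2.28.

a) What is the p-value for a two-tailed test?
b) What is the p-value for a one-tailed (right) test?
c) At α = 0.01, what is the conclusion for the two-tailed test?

Answer: a) 0.0343, b) 0.0172, c) fail to reject H₀

Derivation:
Using t-distribution with df = 19:
a) Two-tailed: p = 2×P(T > 2.28) = 0.0343
b) One-tailed: p = P(T > 2.28) = 0.0172
c) 0.0343 ≥ 0.01, fail to reject H₀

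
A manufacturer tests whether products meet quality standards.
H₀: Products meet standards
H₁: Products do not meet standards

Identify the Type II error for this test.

Answer: Accepting products as meeting standards when they don't

Derivation:
A Type I error (probability α) occurs when we reject a true H₀.
A Type II error (probability β) occurs when we fail to reject a false H₀.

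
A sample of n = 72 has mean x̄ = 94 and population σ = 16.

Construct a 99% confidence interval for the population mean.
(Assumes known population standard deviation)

Answer: (89.1427, 98.8573)

Derivation:
Confidence level: 99%, α = 0.01
z_0.005 = 2.576
SE = σ/√n = 16/√72 = 1.8856
Margin of error = 2.576 × 1.8856 = 4.8573
CI: x̄ ± margin = 94 ± 4.8573
CI: (89.1427, 98.8573)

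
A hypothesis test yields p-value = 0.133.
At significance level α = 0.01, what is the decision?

Answer: fail to reject H₀

Derivation:
Compare p-value to α:
0.133 ≥ 0.01
Decision: fail to reject H₀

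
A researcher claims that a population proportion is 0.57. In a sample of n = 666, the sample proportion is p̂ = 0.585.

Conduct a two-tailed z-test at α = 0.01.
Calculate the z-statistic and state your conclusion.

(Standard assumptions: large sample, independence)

Answer: z = 0.7819, fail to reject H₀

Derivation:
H₀: p = 0.57, H₁: p ≠ 0.57
Standard error: SE = √(p₀(1-p₀)/n) = √(0.57×0.43/666) = 0.019184
z-statistic: z = (p̂ - p₀)/SE = (0.585 - 0.57)/0.019184 = 0.7819
Critical value: z_0.005 = ±2.576
p-value = 0.4343
Decision: fail to reject H₀ at α = 0.01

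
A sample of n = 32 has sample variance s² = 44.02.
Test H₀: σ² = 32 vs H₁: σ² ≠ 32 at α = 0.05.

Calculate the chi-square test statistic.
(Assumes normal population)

df = n - 1 = 31
χ² = (n-1)s²/σ₀² = 31×44.02/32 = 42.6444
Critical values: χ²_{0.975,31} = 17.539, χ²_{0.025,31} = 48.232
Rejection region: χ² < 17.539 or χ² > 48.232
Decision: fail to reject H₀

Answer: χ² = 42.6444, fail to reject H₀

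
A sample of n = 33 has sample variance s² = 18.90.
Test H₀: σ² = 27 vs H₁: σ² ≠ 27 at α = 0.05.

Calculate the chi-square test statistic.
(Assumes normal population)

Answer: χ² = 22.4000, fail to reject H₀

Derivation:
df = n - 1 = 32
χ² = (n-1)s²/σ₀² = 32×18.90/27 = 22.4000
Critical values: χ²_{0.975,32} = 18.291, χ²_{0.025,32} = 49.480
Rejection region: χ² < 18.291 or χ² > 49.480
Decision: fail to reject H₀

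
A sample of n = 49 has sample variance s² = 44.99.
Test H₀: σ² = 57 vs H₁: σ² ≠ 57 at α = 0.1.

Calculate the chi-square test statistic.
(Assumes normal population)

df = n - 1 = 48
χ² = (n-1)s²/σ₀² = 48×44.99/57 = 37.8863
Critical values: χ²_{0.95,48} = 33.098, χ²_{0.05,48} = 65.171
Rejection region: χ² < 33.098 or χ² > 65.171
Decision: fail to reject H₀

Answer: χ² = 37.8863, fail to reject H₀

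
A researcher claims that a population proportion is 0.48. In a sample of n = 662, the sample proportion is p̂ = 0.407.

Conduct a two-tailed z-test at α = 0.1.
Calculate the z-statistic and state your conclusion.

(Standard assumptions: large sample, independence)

H₀: p = 0.48, H₁: p ≠ 0.48
Standard error: SE = √(p₀(1-p₀)/n) = √(0.48×0.52/662) = 0.019417
z-statistic: z = (p̂ - p₀)/SE = (0.407 - 0.48)/0.019417 = -3.7596
Critical value: z_0.05 = ±1.645
p-value = 0.0002
Decision: reject H₀ at α = 0.1

Answer: z = -3.7596, reject H₀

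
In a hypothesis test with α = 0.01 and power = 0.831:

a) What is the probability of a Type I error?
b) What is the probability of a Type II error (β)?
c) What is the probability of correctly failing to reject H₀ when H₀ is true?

a) Type I error probability = α = 0.01
b) Power = P(reject H₀ | H₁ true) = 1 - β = 0.831, so Type II error probability = β = 1 - Power = 0.169
c) P(fail to reject H₀ | H₀ true) = 1 - α = 0.99

Answer: a) 0.01, b) 0.169, c) 0.99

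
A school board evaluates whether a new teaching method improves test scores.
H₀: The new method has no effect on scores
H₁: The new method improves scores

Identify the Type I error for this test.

A Type I error (probability α) occurs when we reject a true H₀.
A Type II error (probability β) occurs when we fail to reject a false H₀.

Answer: Concluding the new method improves scores when it actually doesn't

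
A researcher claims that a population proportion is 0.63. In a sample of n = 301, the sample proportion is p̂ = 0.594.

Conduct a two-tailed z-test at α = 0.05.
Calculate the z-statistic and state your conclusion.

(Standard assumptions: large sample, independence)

H₀: p = 0.63, H₁: p ≠ 0.63
Standard error: SE = √(p₀(1-p₀)/n) = √(0.63×0.37/301) = 0.027828
z-statistic: z = (p̂ - p₀)/SE = (0.594 - 0.63)/0.027828 = -1.2937
Critical value: z_0.025 = ±1.960
p-value = 0.1958
Decision: fail to reject H₀ at α = 0.05

Answer: z = -1.2937, fail to reject H₀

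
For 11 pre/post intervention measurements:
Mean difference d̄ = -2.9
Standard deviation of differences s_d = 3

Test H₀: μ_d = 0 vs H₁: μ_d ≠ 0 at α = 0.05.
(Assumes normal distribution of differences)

Answer: t = -3.2062, reject H₀

Derivation:
df = n - 1 = 10
SE = s_d/√n = 3/√11 = 0.9045
t = d̄/SE = -2.9/0.9045 = -3.2062
Critical value: t_{0.025,10} = ±2.228
p-value ≈ 0.0094
Decision: reject H₀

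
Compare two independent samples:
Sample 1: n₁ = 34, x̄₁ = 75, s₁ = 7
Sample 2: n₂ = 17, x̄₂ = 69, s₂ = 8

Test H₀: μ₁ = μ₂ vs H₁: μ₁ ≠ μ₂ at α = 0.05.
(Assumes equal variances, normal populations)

Answer: t = 2.7513, reject H₀

Derivation:
Pooled variance: s²_p = [33×7² + 16×8²]/(49) = 53.8980
s_p = 7.3415
SE = s_p×√(1/n₁ + 1/n₂) = 7.3415×√(1/34 + 1/17) = 2.1808
t = (x̄₁ - x̄₂)/SE = (75 - 69)/2.1808 = 2.7513
df = 49, t-critical = ±2.010
Decision: reject H₀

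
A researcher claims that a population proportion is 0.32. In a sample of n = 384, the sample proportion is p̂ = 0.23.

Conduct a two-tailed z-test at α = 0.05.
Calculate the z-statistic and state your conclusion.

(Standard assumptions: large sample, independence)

H₀: p = 0.32, H₁: p ≠ 0.32
Standard error: SE = √(p₀(1-p₀)/n) = √(0.32×0.68/384) = 0.023805
z-statistic: z = (p̂ - p₀)/SE = (0.23 - 0.32)/0.023805 = -3.7807
Critical value: z_0.025 = ±1.960
p-value = 0.0002
Decision: reject H₀ at α = 0.05

Answer: z = -3.7807, reject H₀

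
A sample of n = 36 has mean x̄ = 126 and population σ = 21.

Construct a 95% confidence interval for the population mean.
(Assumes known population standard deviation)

Confidence level: 95%, α = 0.05
z_0.025 = 1.960
SE = σ/√n = 21/√36 = 3.5000
Margin of error = 1.960 × 3.5000 = 6.8600
CI: x̄ ± margin = 126 ± 6.8600
CI: (119.1400, 132.8600)

Answer: (119.1400, 132.8600)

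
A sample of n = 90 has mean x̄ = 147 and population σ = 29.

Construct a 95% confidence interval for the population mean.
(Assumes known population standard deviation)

Confidence level: 95%, α = 0.05
z_0.025 = 1.960
SE = σ/√n = 29/√90 = 3.0569
Margin of error = 1.960 × 3.0569 = 5.9915
CI: x̄ ± margin = 147 ± 5.9915
CI: (141.0085, 152.9915)

Answer: (141.0085, 152.9915)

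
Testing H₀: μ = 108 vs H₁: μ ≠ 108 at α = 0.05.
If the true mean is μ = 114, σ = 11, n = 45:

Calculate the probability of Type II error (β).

Answer: β ≈ 0.0447

Derivation:
SE = σ/√n = 11/√45 = 1.6398
Critical values: μ₀ ± z_0.025×SE = 108 ± 1.960×1.6398
Acceptance region: (104.7860, 111.2140)
Under H₁ (μ = 114): z_high = (111.2140 - 114)/1.6398 = -1.6990, z_low = (104.7860 - 114)/1.6398 = -5.6190
β = P(not reject | H₁) = Φ(-1.6990) - Φ(-5.6190) ≈ 0.0447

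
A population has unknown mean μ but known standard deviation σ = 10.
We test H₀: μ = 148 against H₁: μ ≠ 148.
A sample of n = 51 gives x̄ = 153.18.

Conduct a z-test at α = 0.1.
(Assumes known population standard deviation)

Standard error: SE = σ/√n = 10/√51 = 1.4003
z-statistic: z = (x̄ - μ₀)/SE = (153.18 - 148)/1.4003 = 3.6992
Critical value: ±1.645
p-value = 0.0002
Decision: reject H₀

Answer: z = 3.6992, reject H₀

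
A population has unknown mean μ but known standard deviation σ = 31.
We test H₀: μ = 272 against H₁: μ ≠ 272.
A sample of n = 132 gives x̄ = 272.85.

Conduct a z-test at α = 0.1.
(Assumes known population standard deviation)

Standard error: SE = σ/√n = 31/√132 = 2.6982
z-statistic: z = (x̄ - μ₀)/SE = (272.85 - 272)/2.6982 = 0.3150
Critical value: ±1.645
p-value = 0.7528
Decision: fail to reject H₀

Answer: z = 0.3150, fail to reject H₀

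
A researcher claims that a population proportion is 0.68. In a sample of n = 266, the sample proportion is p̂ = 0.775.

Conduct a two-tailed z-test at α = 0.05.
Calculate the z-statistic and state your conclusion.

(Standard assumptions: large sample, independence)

Answer: z = 3.3216, reject H₀

Derivation:
H₀: p = 0.68, H₁: p ≠ 0.68
Standard error: SE = √(p₀(1-p₀)/n) = √(0.68×0.32/266) = 0.028601
z-statistic: z = (p̂ - p₀)/SE = (0.775 - 0.68)/0.028601 = 3.3216
Critical value: z_0.025 = ±1.960
p-value = 0.0009
Decision: reject H₀ at α = 0.05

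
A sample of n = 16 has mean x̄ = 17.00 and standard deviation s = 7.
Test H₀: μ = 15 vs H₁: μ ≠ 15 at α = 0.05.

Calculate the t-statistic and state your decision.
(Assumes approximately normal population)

df = n - 1 = 15
SE = s/√n = 7/√16 = 1.7500
t = (x̄ - μ₀)/SE = (17.00 - 15)/1.7500 = 1.1429
Critical value: t_{0.025,15} = ±2.131
p-value ≈ 0.2710
Decision: fail to reject H₀

Answer: t = 1.1429, fail to reject H₀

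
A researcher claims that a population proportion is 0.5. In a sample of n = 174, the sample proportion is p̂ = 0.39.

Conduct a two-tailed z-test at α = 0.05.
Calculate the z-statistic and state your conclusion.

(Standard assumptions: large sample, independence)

H₀: p = 0.5, H₁: p ≠ 0.5
Standard error: SE = √(p₀(1-p₀)/n) = √(0.5×0.5/174) = 0.037905
z-statistic: z = (p̂ - p₀)/SE = (0.39 - 0.5)/0.037905 = -2.9020
Critical value: z_0.025 = ±1.960
p-value = 0.0037
Decision: reject H₀ at α = 0.05

Answer: z = -2.9020, reject H₀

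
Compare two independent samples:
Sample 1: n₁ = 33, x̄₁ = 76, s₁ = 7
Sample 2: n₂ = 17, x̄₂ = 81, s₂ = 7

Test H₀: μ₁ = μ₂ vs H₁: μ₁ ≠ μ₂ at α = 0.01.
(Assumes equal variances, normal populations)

Answer: t = -2.3926, fail to reject H₀

Derivation:
Pooled variance: s²_p = [32×7² + 16×7²]/(48) = 49.0000
s_p = 7.0000
SE = s_p×√(1/n₁ + 1/n₂) = 7.0000×√(1/33 + 1/17) = 2.0898
t = (x̄₁ - x̄₂)/SE = (76 - 81)/2.0898 = -2.3926
df = 48, t-critical = ±2.682
Decision: fail to reject H₀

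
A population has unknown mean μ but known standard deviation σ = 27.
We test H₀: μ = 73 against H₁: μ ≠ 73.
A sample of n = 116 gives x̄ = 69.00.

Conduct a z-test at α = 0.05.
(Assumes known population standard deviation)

Standard error: SE = σ/√n = 27/√116 = 2.5069
z-statistic: z = (x̄ - μ₀)/SE = (69.00 - 73)/2.5069 = -1.5956
Critical value: ±1.960
p-value = 0.1106
Decision: fail to reject H₀

Answer: z = -1.5956, fail to reject H₀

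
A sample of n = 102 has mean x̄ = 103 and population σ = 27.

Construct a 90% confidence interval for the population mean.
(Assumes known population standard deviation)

Answer: (98.6023, 107.3977)

Derivation:
Confidence level: 90%, α = 0.1
z_0.05 = 1.645
SE = σ/√n = 27/√102 = 2.6734
Margin of error = 1.645 × 2.6734 = 4.3977
CI: x̄ ± margin = 103 ± 4.3977
CI: (98.6023, 107.3977)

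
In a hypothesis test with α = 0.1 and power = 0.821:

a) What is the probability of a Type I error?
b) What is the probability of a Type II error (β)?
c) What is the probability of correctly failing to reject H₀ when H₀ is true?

a) Type I error probability = α = 0.1
b) Power = P(reject H₀ | H₁ true) = 1 - β = 0.821, so Type II error probability = β = 1 - Power = 0.179
c) P(fail to reject H₀ | H₀ true) = 1 - α = 0.9

Answer: a) 0.1, b) 0.179, c) 0.9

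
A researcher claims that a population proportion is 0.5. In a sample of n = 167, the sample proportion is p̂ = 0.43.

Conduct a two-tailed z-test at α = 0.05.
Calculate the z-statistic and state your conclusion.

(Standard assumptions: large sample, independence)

H₀: p = 0.5, H₁: p ≠ 0.5
Standard error: SE = √(p₀(1-p₀)/n) = √(0.5×0.5/167) = 0.038691
z-statistic: z = (p̂ - p₀)/SE = (0.43 - 0.5)/0.038691 = -1.8092
Critical value: z_0.025 = ±1.960
p-value = 0.0704
Decision: fail to reject H₀ at α = 0.05

Answer: z = -1.8092, fail to reject H₀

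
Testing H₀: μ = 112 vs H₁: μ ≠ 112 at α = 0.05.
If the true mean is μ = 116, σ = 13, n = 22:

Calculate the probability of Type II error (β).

Answer: β ≈ 0.6970

Derivation:
SE = σ/√n = 13/√22 = 2.7716
Critical values: μ₀ ± z_0.025×SE = 112 ± 1.960×2.7716
Acceptance region: (106.5677, 117.4323)
Under H₁ (μ = 116): z_high = (117.4323 - 116)/2.7716 = 0.5168, z_low = (106.5677 - 116)/2.7716 = -3.4032
β = P(not reject | H₁) = Φ(0.5168) - Φ(-3.4032) ≈ 0.6970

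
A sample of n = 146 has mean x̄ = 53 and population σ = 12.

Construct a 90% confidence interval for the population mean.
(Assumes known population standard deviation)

Confidence level: 90%, α = 0.1
z_0.05 = 1.645
SE = σ/√n = 12/√146 = 0.9931
Margin of error = 1.645 × 0.9931 = 1.6336
CI: x̄ ± margin = 53 ± 1.6336
CI: (51.3664, 54.6336)

Answer: (51.3664, 54.6336)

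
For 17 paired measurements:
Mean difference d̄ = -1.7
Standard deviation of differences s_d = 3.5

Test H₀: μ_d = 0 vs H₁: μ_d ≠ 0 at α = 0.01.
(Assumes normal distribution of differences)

df = n - 1 = 16
SE = s_d/√n = 3.5/√17 = 0.8489
t = d̄/SE = -1.7/0.8489 = -2.0026
Critical value: t_{0.005,16} = ±2.921
p-value ≈ 0.0625
Decision: fail to reject H₀

Answer: t = -2.0026, fail to reject H₀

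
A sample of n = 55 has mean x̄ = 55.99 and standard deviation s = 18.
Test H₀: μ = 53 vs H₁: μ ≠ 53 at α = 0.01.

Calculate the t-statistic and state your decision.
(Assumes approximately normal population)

df = n - 1 = 54
SE = s/√n = 18/√55 = 2.4271
t = (x̄ - μ₀)/SE = (55.99 - 53)/2.4271 = 1.2319
Critical value: t_{0.005,54} = ±2.670
p-value ≈ 0.2233
Decision: fail to reject H₀

Answer: t = 1.2319, fail to reject H₀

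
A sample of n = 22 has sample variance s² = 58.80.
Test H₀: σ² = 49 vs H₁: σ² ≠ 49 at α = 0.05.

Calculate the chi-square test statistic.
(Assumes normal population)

Answer: χ² = 25.2000, fail to reject H₀

Derivation:
df = n - 1 = 21
χ² = (n-1)s²/σ₀² = 21×58.80/49 = 25.2000
Critical values: χ²_{0.975,21} = 10.283, χ²_{0.025,21} = 35.479
Rejection region: χ² < 10.283 or χ² > 35.479
Decision: fail to reject H₀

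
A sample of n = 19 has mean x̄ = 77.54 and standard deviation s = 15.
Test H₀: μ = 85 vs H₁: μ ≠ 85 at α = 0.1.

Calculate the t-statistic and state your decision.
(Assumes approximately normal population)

df = n - 1 = 18
SE = s/√n = 15/√19 = 3.4412
t = (x̄ - μ₀)/SE = (77.54 - 85)/3.4412 = -2.1678
Critical value: t_{0.05,18} = ±1.734
p-value ≈ 0.0438
Decision: reject H₀

Answer: t = -2.1678, reject H₀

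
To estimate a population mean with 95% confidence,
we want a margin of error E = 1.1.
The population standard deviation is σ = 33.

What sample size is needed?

z_0.025 = 1.960
n = (z×σ/E)² = (1.960×33/1.1)²
n = 3457.4400
Round up: n = 3458

Answer: n = 3458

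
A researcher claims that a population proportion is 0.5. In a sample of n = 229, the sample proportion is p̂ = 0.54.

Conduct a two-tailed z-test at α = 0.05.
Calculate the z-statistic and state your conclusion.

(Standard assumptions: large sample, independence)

Answer: z = 1.2106, fail to reject H₀

Derivation:
H₀: p = 0.5, H₁: p ≠ 0.5
Standard error: SE = √(p₀(1-p₀)/n) = √(0.5×0.5/229) = 0.033041
z-statistic: z = (p̂ - p₀)/SE = (0.54 - 0.5)/0.033041 = 1.2106
Critical value: z_0.025 = ±1.960
p-value = 0.2260
Decision: fail to reject H₀ at α = 0.05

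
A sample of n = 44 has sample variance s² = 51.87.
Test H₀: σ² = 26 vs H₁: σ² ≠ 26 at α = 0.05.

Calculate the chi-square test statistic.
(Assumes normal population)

df = n - 1 = 43
χ² = (n-1)s²/σ₀² = 43×51.87/26 = 85.7850
Critical values: χ²_{0.975,43} = 26.785, χ²_{0.025,43} = 62.990
Rejection region: χ² < 26.785 or χ² > 62.990
Decision: reject H₀

Answer: χ² = 85.7850, reject H₀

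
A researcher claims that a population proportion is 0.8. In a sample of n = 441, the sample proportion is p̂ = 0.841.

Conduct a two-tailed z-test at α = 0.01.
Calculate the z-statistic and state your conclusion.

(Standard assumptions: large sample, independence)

H₀: p = 0.8, H₁: p ≠ 0.8
Standard error: SE = √(p₀(1-p₀)/n) = √(0.8×0.2/441) = 0.019048
z-statistic: z = (p̂ - p₀)/SE = (0.841 - 0.8)/0.019048 = 2.1525
Critical value: z_0.005 = ±2.576
p-value = 0.0314
Decision: fail to reject H₀ at α = 0.01

Answer: z = 2.1525, fail to reject H₀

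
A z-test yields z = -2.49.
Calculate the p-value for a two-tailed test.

Answer: p-value ≈ 0.0128

Derivation:
For z = -2.49:
p = 2×P(Z > |-2.49|) = 2×(1 - Φ(2.49)) = 0.0128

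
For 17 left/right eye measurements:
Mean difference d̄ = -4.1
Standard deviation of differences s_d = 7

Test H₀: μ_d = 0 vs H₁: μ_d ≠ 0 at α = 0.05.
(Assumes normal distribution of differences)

df = n - 1 = 16
SE = s_d/√n = 7/√17 = 1.6977
t = d̄/SE = -4.1/1.6977 = -2.4150
Critical value: t_{0.025,16} = ±2.120
p-value ≈ 0.0281
Decision: reject H₀

Answer: t = -2.4150, reject H₀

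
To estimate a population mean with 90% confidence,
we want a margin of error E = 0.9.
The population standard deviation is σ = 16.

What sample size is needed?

Answer: n = 856

Derivation:
z_0.05 = 1.645
n = (z×σ/E)² = (1.645×16/0.9)²
n = 855.2375
Round up: n = 856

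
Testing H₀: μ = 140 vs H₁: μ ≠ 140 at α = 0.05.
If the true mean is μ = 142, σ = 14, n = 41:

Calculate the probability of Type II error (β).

Answer: β ≈ 0.8500

Derivation:
SE = σ/√n = 14/√41 = 2.1864
Critical values: μ₀ ± z_0.025×SE = 140 ± 1.960×2.1864
Acceptance region: (135.7147, 144.2853)
Under H₁ (μ = 142): z_high = (144.2853 - 142)/2.1864 = 1.0452, z_low = (135.7147 - 142)/2.1864 = -2.8747
β = P(not reject | H₁) = Φ(1.0452) - Φ(-2.8747) ≈ 0.8500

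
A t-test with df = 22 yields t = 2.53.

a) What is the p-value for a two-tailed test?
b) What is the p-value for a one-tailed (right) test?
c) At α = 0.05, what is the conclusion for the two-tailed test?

Using t-distribution with df = 22:
a) Two-tailed: p = 2×P(T > 2.53) = 0.0191
b) One-tailed: p = P(T > 2.53) = 0.0095
c) 0.0191 < 0.05, reject H₀

Answer: a) 0.0191, b) 0.0095, c) reject H₀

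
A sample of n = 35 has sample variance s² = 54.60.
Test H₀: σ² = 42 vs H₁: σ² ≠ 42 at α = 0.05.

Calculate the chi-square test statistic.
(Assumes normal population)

Answer: χ² = 44.2000, fail to reject H₀

Derivation:
df = n - 1 = 34
χ² = (n-1)s²/σ₀² = 34×54.60/42 = 44.2000
Critical values: χ²_{0.975,34} = 19.806, χ²_{0.025,34} = 51.966
Rejection region: χ² < 19.806 or χ² > 51.966
Decision: fail to reject H₀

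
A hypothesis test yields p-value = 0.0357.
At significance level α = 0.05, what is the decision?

Compare p-value to α:
0.0357 < 0.05
Decision: reject H₀

Answer: reject H₀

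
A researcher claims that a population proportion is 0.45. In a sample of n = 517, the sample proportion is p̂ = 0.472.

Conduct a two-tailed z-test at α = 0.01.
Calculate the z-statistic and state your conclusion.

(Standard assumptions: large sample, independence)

H₀: p = 0.45, H₁: p ≠ 0.45
Standard error: SE = √(p₀(1-p₀)/n) = √(0.45×0.55/517) = 0.021880
z-statistic: z = (p̂ - p₀)/SE = (0.472 - 0.45)/0.021880 = 1.0055
Critical value: z_0.005 = ±2.576
p-value = 0.3147
Decision: fail to reject H₀ at α = 0.01

Answer: z = 1.0055, fail to reject H₀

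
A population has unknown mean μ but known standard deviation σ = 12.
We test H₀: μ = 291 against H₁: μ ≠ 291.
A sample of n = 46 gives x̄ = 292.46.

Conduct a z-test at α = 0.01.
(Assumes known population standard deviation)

Standard error: SE = σ/√n = 12/√46 = 1.7693
z-statistic: z = (x̄ - μ₀)/SE = (292.46 - 291)/1.7693 = 0.8252
Critical value: ±2.576
p-value = 0.4093
Decision: fail to reject H₀

Answer: z = 0.8252, fail to reject H₀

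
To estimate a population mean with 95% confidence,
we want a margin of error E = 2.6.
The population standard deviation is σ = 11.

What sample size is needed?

z_0.025 = 1.960
n = (z×σ/E)² = (1.960×11/2.6)²
n = 68.7624
Round up: n = 69

Answer: n = 69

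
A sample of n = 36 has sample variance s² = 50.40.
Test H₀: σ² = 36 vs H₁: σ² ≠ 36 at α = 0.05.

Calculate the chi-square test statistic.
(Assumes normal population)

Answer: χ² = 49.0000, fail to reject H₀

Derivation:
df = n - 1 = 35
χ² = (n-1)s²/σ₀² = 35×50.40/36 = 49.0000
Critical values: χ²_{0.975,35} = 20.569, χ²_{0.025,35} = 53.203
Rejection region: χ² < 20.569 or χ² > 53.203
Decision: fail to reject H₀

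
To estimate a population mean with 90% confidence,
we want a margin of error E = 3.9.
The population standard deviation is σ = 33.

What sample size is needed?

Answer: n = 194

Derivation:
z_0.05 = 1.645
n = (z×σ/E)² = (1.645×33/3.9)²
n = 193.7450
Round up: n = 194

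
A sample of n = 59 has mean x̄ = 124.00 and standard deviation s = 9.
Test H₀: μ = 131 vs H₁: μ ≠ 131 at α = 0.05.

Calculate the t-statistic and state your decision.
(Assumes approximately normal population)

df = n - 1 = 58
SE = s/√n = 9/√59 = 1.1717
t = (x̄ - μ₀)/SE = (124.00 - 131)/1.1717 = -5.9742
Critical value: t_{0.025,58} = ±2.002
p-value < 0.0001
Decision: reject H₀

Answer: t = -5.9742, reject H₀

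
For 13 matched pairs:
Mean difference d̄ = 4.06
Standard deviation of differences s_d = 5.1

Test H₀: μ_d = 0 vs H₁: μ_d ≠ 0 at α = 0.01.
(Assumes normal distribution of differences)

Answer: t = 2.8703, fail to reject H₀

Derivation:
df = n - 1 = 12
SE = s_d/√n = 5.1/√13 = 1.4145
t = d̄/SE = 4.06/1.4145 = 2.8703
Critical value: t_{0.005,12} = ±3.055
p-value ≈ 0.0141
Decision: fail to reject H₀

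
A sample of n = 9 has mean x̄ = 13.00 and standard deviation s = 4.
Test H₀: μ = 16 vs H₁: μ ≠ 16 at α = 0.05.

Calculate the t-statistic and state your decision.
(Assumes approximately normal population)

df = n - 1 = 8
SE = s/√n = 4/√9 = 1.3333
t = (x̄ - μ₀)/SE = (13.00 - 16)/1.3333 = -2.2501
Critical value: t_{0.025,8} = ±2.306
p-value ≈ 0.0546
Decision: fail to reject H₀

Answer: t = -2.2501, fail to reject H₀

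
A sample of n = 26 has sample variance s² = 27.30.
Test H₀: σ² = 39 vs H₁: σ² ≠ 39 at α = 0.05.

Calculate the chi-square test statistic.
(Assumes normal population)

df = n - 1 = 25
χ² = (n-1)s²/σ₀² = 25×27.30/39 = 17.5000
Critical values: χ²_{0.975,25} = 13.120, χ²_{0.025,25} = 40.646
Rejection region: χ² < 13.120 or χ² > 40.646
Decision: fail to reject H₀

Answer: χ² = 17.5000, fail to reject H₀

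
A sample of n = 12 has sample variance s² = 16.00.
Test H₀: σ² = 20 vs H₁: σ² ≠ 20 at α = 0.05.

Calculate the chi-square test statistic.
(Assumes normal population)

df = n - 1 = 11
χ² = (n-1)s²/σ₀² = 11×16.00/20 = 8.8000
Critical values: χ²_{0.975,11} = 3.816, χ²_{0.025,11} = 21.920
Rejection region: χ² < 3.816 or χ² > 21.920
Decision: fail to reject H₀

Answer: χ² = 8.8000, fail to reject H₀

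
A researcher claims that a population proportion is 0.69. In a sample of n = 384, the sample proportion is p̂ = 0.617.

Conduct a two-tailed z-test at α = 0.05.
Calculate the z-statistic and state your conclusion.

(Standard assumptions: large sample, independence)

Answer: z = -3.0930, reject H₀

Derivation:
H₀: p = 0.69, H₁: p ≠ 0.69
Standard error: SE = √(p₀(1-p₀)/n) = √(0.69×0.31/384) = 0.023602
z-statistic: z = (p̂ - p₀)/SE = (0.617 - 0.69)/0.023602 = -3.0930
Critical value: z_0.025 = ±1.960
p-value = 0.0020
Decision: reject H₀ at α = 0.05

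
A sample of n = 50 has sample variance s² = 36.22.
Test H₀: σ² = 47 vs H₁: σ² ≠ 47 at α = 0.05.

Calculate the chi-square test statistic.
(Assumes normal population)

Answer: χ² = 37.7613, fail to reject H₀

Derivation:
df = n - 1 = 49
χ² = (n-1)s²/σ₀² = 49×36.22/47 = 37.7613
Critical values: χ²_{0.975,49} = 31.555, χ²_{0.025,49} = 70.222
Rejection region: χ² < 31.555 or χ² > 70.222
Decision: fail to reject H₀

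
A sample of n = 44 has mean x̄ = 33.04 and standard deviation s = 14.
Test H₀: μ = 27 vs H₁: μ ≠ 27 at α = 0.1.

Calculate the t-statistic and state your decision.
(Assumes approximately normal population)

df = n - 1 = 43
SE = s/√n = 14/√44 = 2.1106
t = (x̄ - μ₀)/SE = (33.04 - 27)/2.1106 = 2.8617
Critical value: t_{0.05,43} = ±1.681
p-value ≈ 0.0065
Decision: reject H₀

Answer: t = 2.8617, reject H₀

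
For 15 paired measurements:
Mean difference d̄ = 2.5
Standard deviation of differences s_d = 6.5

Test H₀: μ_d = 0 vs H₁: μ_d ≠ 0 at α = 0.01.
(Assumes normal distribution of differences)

Answer: t = 1.4896, fail to reject H₀

Derivation:
df = n - 1 = 14
SE = s_d/√n = 6.5/√15 = 1.6783
t = d̄/SE = 2.5/1.6783 = 1.4896
Critical value: t_{0.005,14} = ±2.977
p-value ≈ 0.1585
Decision: fail to reject H₀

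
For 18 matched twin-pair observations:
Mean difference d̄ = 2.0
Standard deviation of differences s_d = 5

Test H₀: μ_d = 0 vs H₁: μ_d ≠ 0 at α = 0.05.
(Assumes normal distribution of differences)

df = n - 1 = 17
SE = s_d/√n = 5/√18 = 1.1785
t = d̄/SE = 2.0/1.1785 = 1.6971
Critical value: t_{0.025,17} = ±2.110
p-value ≈ 0.1079
Decision: fail to reject H₀

Answer: t = 1.6971, fail to reject H₀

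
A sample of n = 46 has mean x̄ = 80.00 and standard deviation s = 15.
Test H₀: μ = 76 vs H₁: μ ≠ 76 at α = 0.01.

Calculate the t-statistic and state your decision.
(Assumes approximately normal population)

Answer: t = 1.8086, fail to reject H₀

Derivation:
df = n - 1 = 45
SE = s/√n = 15/√46 = 2.2116
t = (x̄ - μ₀)/SE = (80.00 - 76)/2.2116 = 1.8086
Critical value: t_{0.005,45} = ±2.690
p-value ≈ 0.0772
Decision: fail to reject H₀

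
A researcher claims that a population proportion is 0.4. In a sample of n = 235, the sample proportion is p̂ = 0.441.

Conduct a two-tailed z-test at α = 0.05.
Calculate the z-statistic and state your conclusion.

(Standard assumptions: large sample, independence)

H₀: p = 0.4, H₁: p ≠ 0.4
Standard error: SE = √(p₀(1-p₀)/n) = √(0.4×0.6/235) = 0.031957
z-statistic: z = (p̂ - p₀)/SE = (0.441 - 0.4)/0.031957 = 1.2830
Critical value: z_0.025 = ±1.960
p-value = 0.1995
Decision: fail to reject H₀ at α = 0.05

Answer: z = 1.2830, fail to reject H₀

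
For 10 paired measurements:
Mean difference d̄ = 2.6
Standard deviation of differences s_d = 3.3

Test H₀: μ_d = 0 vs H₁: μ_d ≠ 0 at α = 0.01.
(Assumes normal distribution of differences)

df = n - 1 = 9
SE = s_d/√n = 3.3/√10 = 1.0436
t = d̄/SE = 2.6/1.0436 = 2.4914
Critical value: t_{0.005,9} = ±3.250
p-value ≈ 0.0343
Decision: fail to reject H₀

Answer: t = 2.4914, fail to reject H₀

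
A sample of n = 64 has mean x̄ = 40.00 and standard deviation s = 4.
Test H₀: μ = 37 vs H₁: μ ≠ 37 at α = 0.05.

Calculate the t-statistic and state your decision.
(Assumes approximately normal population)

df = n - 1 = 63
SE = s/√n = 4/√64 = 0.5000
t = (x̄ - μ₀)/SE = (40.00 - 37)/0.5000 = 6.0000
Critical value: t_{0.025,63} = ±1.998
p-value < 0.0001
Decision: reject H₀

Answer: t = 6.0000, reject H₀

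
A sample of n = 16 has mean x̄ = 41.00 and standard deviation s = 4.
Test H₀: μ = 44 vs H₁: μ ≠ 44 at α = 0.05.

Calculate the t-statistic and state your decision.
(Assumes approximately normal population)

Answer: t = -3.0000, reject H₀

Derivation:
df = n - 1 = 15
SE = s/√n = 4/√16 = 1.0000
t = (x̄ - μ₀)/SE = (41.00 - 44)/1.0000 = -3.0000
Critical value: t_{0.025,15} = ±2.131
p-value ≈ 0.0090
Decision: reject H₀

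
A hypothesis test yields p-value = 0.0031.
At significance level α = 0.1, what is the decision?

Answer: reject H₀

Derivation:
Compare p-value to α:
0.0031 < 0.1
Decision: reject H₀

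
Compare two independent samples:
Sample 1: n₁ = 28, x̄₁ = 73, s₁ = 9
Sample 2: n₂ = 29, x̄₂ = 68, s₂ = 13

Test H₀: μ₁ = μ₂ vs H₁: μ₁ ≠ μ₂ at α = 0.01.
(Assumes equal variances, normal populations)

Answer: t = 1.6825, fail to reject H₀

Derivation:
Pooled variance: s²_p = [27×9² + 28×13²]/(55) = 125.8000
s_p = 11.2161
SE = s_p×√(1/n₁ + 1/n₂) = 11.2161×√(1/28 + 1/29) = 2.9717
t = (x̄₁ - x̄₂)/SE = (73 - 68)/2.9717 = 1.6825
df = 55, t-critical = ±2.668
Decision: fail to reject H₀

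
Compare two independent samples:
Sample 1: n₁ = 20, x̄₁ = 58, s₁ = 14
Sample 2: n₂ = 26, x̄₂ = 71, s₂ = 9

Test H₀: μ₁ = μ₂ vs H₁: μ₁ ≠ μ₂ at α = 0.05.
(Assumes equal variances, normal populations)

Pooled variance: s²_p = [19×14² + 25×9²]/(44) = 130.6591
s_p = 11.4306
SE = s_p×√(1/n₁ + 1/n₂) = 11.4306×√(1/20 + 1/26) = 3.3997
t = (x̄₁ - x̄₂)/SE = (58 - 71)/3.3997 = -3.8239
df = 44, t-critical = ±2.015
Decision: reject H₀

Answer: t = -3.8239, reject H₀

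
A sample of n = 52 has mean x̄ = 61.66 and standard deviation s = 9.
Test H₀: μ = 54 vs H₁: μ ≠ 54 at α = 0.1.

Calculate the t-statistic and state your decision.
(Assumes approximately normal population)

Answer: t = 6.1373, reject H₀

Derivation:
df = n - 1 = 51
SE = s/√n = 9/√52 = 1.2481
t = (x̄ - μ₀)/SE = (61.66 - 54)/1.2481 = 6.1373
Critical value: t_{0.05,51} = ±1.675
p-value < 0.0001
Decision: reject H₀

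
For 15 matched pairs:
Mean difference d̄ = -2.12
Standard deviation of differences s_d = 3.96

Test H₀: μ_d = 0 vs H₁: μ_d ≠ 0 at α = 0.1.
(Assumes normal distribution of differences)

Answer: t = -2.0733, reject H₀

Derivation:
df = n - 1 = 14
SE = s_d/√n = 3.96/√15 = 1.0225
t = d̄/SE = -2.12/1.0225 = -2.0733
Critical value: t_{0.05,14} = ±1.761
p-value ≈ 0.0571
Decision: reject H₀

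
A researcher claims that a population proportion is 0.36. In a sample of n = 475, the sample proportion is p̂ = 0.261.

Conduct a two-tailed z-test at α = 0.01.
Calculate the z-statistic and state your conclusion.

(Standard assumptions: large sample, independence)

H₀: p = 0.36, H₁: p ≠ 0.36
Standard error: SE = √(p₀(1-p₀)/n) = √(0.36×0.64/475) = 0.022024
z-statistic: z = (p̂ - p₀)/SE = (0.261 - 0.36)/0.022024 = -4.4951
Critical value: z_0.005 = ±2.576
p-value < 0.0001
Decision: reject H₀ at α = 0.01

Answer: z = -4.4951, reject H₀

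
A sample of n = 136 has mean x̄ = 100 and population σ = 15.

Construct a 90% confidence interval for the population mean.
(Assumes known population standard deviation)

Confidence level: 90%, α = 0.1
z_0.05 = 1.645
SE = σ/√n = 15/√136 = 1.2862
Margin of error = 1.645 × 1.2862 = 2.1158
CI: x̄ ± margin = 100 ± 2.1158
CI: (97.8842, 102.1158)

Answer: (97.8842, 102.1158)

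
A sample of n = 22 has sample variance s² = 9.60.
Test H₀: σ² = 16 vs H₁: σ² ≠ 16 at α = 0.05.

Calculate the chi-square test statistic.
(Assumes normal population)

Answer: χ² = 12.6000, fail to reject H₀

Derivation:
df = n - 1 = 21
χ² = (n-1)s²/σ₀² = 21×9.60/16 = 12.6000
Critical values: χ²_{0.975,21} = 10.283, χ²_{0.025,21} = 35.479
Rejection region: χ² < 10.283 or χ² > 35.479
Decision: fail to reject H₀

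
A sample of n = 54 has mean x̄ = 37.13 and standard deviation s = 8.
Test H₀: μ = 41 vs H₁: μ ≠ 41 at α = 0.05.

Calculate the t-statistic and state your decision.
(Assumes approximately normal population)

Answer: t = -3.5547, reject H₀

Derivation:
df = n - 1 = 53
SE = s/√n = 8/√54 = 1.0887
t = (x̄ - μ₀)/SE = (37.13 - 41)/1.0887 = -3.5547
Critical value: t_{0.025,53} = ±2.006
p-value ≈ 0.0008
Decision: reject H₀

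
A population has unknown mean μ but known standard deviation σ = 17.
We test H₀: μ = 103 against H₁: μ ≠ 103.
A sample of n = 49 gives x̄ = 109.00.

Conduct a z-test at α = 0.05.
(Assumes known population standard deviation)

Answer: z = 2.4706, reject H₀

Derivation:
Standard error: SE = σ/√n = 17/√49 = 2.4286
z-statistic: z = (x̄ - μ₀)/SE = (109.00 - 103)/2.4286 = 2.4706
Critical value: ±1.960
p-value = 0.0135
Decision: reject H₀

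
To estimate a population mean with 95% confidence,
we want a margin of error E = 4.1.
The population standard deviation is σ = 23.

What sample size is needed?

Answer: n = 121

Derivation:
z_0.025 = 1.960
n = (z×σ/E)² = (1.960×23/4.1)²
n = 120.8927
Round up: n = 121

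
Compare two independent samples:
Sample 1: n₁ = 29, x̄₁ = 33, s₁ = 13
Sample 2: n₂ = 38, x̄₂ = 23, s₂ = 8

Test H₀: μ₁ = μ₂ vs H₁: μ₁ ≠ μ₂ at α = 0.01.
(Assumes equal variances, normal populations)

Answer: t = 3.8805, reject H₀

Derivation:
Pooled variance: s²_p = [28×13² + 37×8²]/(65) = 109.2308
s_p = 10.4514
SE = s_p×√(1/n₁ + 1/n₂) = 10.4514×√(1/29 + 1/38) = 2.5770
t = (x̄₁ - x̄₂)/SE = (33 - 23)/2.5770 = 3.8805
df = 65, t-critical = ±2.654
Decision: reject H₀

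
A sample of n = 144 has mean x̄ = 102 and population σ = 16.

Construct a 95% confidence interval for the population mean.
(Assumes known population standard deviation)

Answer: (99.3867, 104.6133)

Derivation:
Confidence level: 95%, α = 0.05
z_0.025 = 1.960
SE = σ/√n = 16/√144 = 1.3333
Margin of error = 1.960 × 1.3333 = 2.6133
CI: x̄ ± margin = 102 ± 2.6133
CI: (99.3867, 104.6133)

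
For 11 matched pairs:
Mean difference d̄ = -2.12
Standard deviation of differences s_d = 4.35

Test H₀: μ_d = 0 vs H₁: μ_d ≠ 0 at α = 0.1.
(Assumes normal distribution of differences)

df = n - 1 = 10
SE = s_d/√n = 4.35/√11 = 1.3116
t = d̄/SE = -2.12/1.3116 = -1.6163
Critical value: t_{0.05,10} = ±1.812
p-value ≈ 0.1371
Decision: fail to reject H₀

Answer: t = -1.6163, fail to reject H₀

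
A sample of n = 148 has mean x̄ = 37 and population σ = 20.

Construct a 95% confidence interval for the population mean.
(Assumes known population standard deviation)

Confidence level: 95%, α = 0.05
z_0.025 = 1.960
SE = σ/√n = 20/√148 = 1.6440
Margin of error = 1.960 × 1.6440 = 3.2222
CI: x̄ ± margin = 37 ± 3.2222
CI: (33.7778, 40.2222)

Answer: (33.7778, 40.2222)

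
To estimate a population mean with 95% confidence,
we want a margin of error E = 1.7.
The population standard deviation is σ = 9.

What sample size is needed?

Answer: n = 108

Derivation:
z_0.025 = 1.960
n = (z×σ/E)² = (1.960×9/1.7)²
n = 107.6711
Round up: n = 108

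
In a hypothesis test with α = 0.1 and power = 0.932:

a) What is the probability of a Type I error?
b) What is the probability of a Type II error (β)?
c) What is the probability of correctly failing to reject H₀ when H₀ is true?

a) Type I error probability = α = 0.1
b) Power = P(reject H₀ | H₁ true) = 1 - β = 0.932, so Type II error probability = β = 1 - Power = 0.068
c) P(fail to reject H₀ | H₀ true) = 1 - α = 0.9

Answer: a) 0.1, b) 0.068, c) 0.9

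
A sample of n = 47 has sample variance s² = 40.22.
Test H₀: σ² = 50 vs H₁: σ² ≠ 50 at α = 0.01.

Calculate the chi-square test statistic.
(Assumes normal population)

Answer: χ² = 37.0024, fail to reject H₀

Derivation:
df = n - 1 = 46
χ² = (n-1)s²/σ₀² = 46×40.22/50 = 37.0024
Critical values: χ²_{0.995,46} = 25.041, χ²_{0.005,46} = 74.437
Rejection region: χ² < 25.041 or χ² > 74.437
Decision: fail to reject H₀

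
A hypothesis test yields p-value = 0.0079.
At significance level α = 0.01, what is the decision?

Compare p-value to α:
0.0079 < 0.01
Decision: reject H₀

Answer: reject H₀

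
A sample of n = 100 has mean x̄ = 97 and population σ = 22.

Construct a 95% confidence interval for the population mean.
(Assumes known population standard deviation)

Answer: (92.6880, 101.3120)

Derivation:
Confidence level: 95%, α = 0.05
z_0.025 = 1.960
SE = σ/√n = 22/√100 = 2.2000
Margin of error = 1.960 × 2.2000 = 4.3120
CI: x̄ ± margin = 97 ± 4.3120
CI: (92.6880, 101.3120)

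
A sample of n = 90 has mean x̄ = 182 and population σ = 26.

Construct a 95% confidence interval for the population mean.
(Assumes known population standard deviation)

Answer: (176.6284, 187.3716)

Derivation:
Confidence level: 95%, α = 0.05
z_0.025 = 1.960
SE = σ/√n = 26/√90 = 2.7406
Margin of error = 1.960 × 2.7406 = 5.3716
CI: x̄ ± margin = 182 ± 5.3716
CI: (176.6284, 187.3716)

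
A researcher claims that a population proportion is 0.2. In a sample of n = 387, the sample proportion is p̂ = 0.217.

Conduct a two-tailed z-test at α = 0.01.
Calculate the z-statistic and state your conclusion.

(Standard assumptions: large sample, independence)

H₀: p = 0.2, H₁: p ≠ 0.2
Standard error: SE = √(p₀(1-p₀)/n) = √(0.2×0.8/387) = 0.020333
z-statistic: z = (p̂ - p₀)/SE = (0.217 - 0.2)/0.020333 = 0.8361
Critical value: z_0.005 = ±2.576
p-value = 0.4031
Decision: fail to reject H₀ at α = 0.01

Answer: z = 0.8361, fail to reject H₀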